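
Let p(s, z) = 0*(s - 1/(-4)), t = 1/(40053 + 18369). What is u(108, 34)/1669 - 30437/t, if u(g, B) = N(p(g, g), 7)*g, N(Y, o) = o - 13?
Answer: -2967799801614/1669 ≈ -1.7782e+9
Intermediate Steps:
t = 1/58422 ≈ 1.7117e-5
p(s, z) = 0 (p(s, z) = 0*(s - 1*(-¼)) = 0*(s + ¼) = 0*(¼ + s) = 0)
N(Y, o) = -13 + o
u(g, B) = -6*g (u(g, B) = (-13 + 7)*g = -6*g)
u(108, 34)/1669 - 30437/t = -6*108/1669 - 30437/1/58422 = -648*1/1669 - 30437*58422 = -648/1669 - 1778190414 = -2967799801614/1669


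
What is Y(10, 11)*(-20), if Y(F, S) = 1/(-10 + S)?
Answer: -20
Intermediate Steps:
Y(10, 11)*(-20) = -20/(-10 + 11) = -20/1 = 1*(-20) = -20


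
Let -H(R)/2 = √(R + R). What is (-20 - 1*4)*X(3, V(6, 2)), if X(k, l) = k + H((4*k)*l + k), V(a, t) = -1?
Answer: -72 + 144*I*√2 ≈ -72.0 + 203.65*I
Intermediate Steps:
H(R) = -2*√2*√R (H(R) = -2*√(R + R) = -2*√2*√R)
X(k, l) = k - 2*√2*√(k + 4*k*l) (X(k, l) = k - 2*√2*√((4*k)*l + k) = k - 2*√2*√(4*k*l + k) = k - 2*√2*√(k + 4*k*l))
(-20 - 1*4)*X(3, V(6, 2)) = (-20 - 1*4)*(3 - 2*√2*√(3*(1 + 4*(-1)))) = (-20 - 4)*(3 - 2*√2*√(3*(1 - 4))) = -24*(3 - 2*√2*√(3*(-3))) = -24*(3 - 2*√2*√(-9)) = -24*(3 - 2*√2*3*I) = -24*(3 - 6*I*√2) = -72 + 144*I*√2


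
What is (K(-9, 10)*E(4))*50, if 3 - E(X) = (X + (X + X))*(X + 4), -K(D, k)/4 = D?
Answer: -167400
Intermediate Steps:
K(D, k) = -4*D
E(X) = 3 - 3*X*(4 + X) (E(X) = 3 - (X + (X + X))*(X + 4) = 3 - (X + 2*X)*(4 + X) = 3 - 3*X*(4 + X))
(K(-9, 10)*E(4))*50 = ((-4*(-9))*(3 - 12*4 - 3*4**2))*50 = (36*(3 - 48 - 3*16))*50 = (36*(3 - 48 - 48))*50 = (36*(-93))*50 = -3348*50 = -167400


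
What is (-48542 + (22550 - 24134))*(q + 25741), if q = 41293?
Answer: -3360146284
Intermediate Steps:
(-48542 + (22550 - 24134))*(q + 25741) = (-48542 + (22550 - 24134))*(41293 + 25741) = (-48542 - 1584)*67034 = -50126*67034 = -3360146284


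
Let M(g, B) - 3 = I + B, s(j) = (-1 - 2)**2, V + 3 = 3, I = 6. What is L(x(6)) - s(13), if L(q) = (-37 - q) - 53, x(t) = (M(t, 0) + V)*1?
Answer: -108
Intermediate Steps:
V = 0 (V = -3 + 3 = 0)
s(j) = 9 (s(j) = (-3)**2 = 9)
M(g, B) = 9 + B (M(g, B) = 3 + (6 + B) = 9 + B)
x(t) = 9 (x(t) = ((9 + 0) + 0)*1 = (9 + 0)*1 = 9*1 = 9)
L(q) = -90 - q
L(x(6)) - s(13) = (-90 - 1*9) - 1*9 = (-90 - 9) - 9 = -99 - 9 = -108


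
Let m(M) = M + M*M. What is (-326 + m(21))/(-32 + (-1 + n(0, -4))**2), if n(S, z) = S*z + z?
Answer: -136/7 ≈ -19.429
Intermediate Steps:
n(S, z) = z + S*z
m(M) = M + M**2
(-326 + m(21))/(-32 + (-1 + n(0, -4))**2) = (-326 + 21*(1 + 21))/(-32 + (-1 - 4*(1 + 0))**2) = (-326 + 21*22)/(-32 + (-1 - 4*1)**2) = (-326 + 462)/(-32 + (-1 - 4)**2) = 136/(-32 + (-5)**2) = 136/(-32 + 25) = 136/(-7) = 136*(-1/7) = -136/7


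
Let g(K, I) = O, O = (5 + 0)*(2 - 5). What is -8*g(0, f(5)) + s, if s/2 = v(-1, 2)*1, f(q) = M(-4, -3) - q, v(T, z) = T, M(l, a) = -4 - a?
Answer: 118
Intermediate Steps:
f(q) = -1 - q (f(q) = (-4 - 1*(-3)) - q = (-4 + 3) - q = -1 - q)
O = -15 (O = 5*(-3) = -15)
g(K, I) = -15
s = -2 (s = 2*(-1*1) = 2*(-1) = -2)
-8*g(0, f(5)) + s = -8*(-15) - 2 = 120 - 2 = 118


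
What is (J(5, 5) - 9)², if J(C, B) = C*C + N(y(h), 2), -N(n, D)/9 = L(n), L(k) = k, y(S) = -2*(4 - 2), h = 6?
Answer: 2704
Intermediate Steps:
y(S) = -4 (y(S) = -2*2 = -4)
N(n, D) = -9*n
J(C, B) = 36 + C² (J(C, B) = C*C - 9*(-4) = C² + 36 = 36 + C²)
(J(5, 5) - 9)² = ((36 + 5²) - 9)² = ((36 + 25) - 9)² = (61 - 9)² = 52² = 2704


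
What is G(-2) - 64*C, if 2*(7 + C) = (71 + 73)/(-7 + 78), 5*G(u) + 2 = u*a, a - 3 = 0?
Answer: 135432/355 ≈ 381.50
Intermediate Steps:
a = 3 (a = 3 + 0 = 3)
G(u) = -⅖ + 3*u/5 (G(u) = -⅖ + (u*3)/5 = -⅖ + (3*u)/5 = -⅖ + 3*u/5)
C = -425/71 (C = -7 + ((71 + 73)/(-7 + 78))/2 = -7 + (144/71)/2 = -7 + (144*(1/71))/2 = -7 + (½)*(144/71) = -7 + 72/71 = -425/71 ≈ -5.9859)
G(-2) - 64*C = (-⅖ + (⅗)*(-2)) - 64*(-425/71) = (-⅖ - 6/5) + 27200/71 = -8/5 + 27200/71 = 135432/355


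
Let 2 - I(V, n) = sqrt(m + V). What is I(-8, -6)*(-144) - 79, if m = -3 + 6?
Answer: -367 + 144*I*sqrt(5) ≈ -367.0 + 321.99*I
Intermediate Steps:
m = 3
I(V, n) = 2 - sqrt(3 + V)
I(-8, -6)*(-144) - 79 = (2 - sqrt(3 - 8))*(-144) - 79 = (2 - sqrt(-5))*(-144) - 79 = (2 - I*sqrt(5))*(-144) - 79 = (-288 + 144*I*sqrt(5)) - 79 = -367 + 144*I*sqrt(5)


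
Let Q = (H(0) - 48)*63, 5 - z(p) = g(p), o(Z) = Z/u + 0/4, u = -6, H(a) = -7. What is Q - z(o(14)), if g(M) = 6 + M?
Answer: -10399/3 ≈ -3466.3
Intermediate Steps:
o(Z) = -Z/6 (o(Z) = Z/(-6) + 0/4 = Z*(-⅙) + 0*(¼) = -Z/6 + 0 = -Z/6)
z(p) = -1 - p (z(p) = 5 - (6 + p) = 5 + (-6 - p) = -1 - p)
Q = -3465 (Q = (-7 - 48)*63 = -55*63 = -3465)
Q - z(o(14)) = -3465 - (-1 - (-1)*14/6) = -3465 - (-1 - 1*(-7/3)) = -3465 - (-1 + 7/3) = -3465 - 1*4/3 = -3465 - 4/3 = -10399/3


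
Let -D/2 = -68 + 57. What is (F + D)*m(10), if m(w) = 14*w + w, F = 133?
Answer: 23250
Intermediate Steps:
m(w) = 15*w
D = 22 (D = -2*(-68 + 57) = -2*(-11) = 22)
(F + D)*m(10) = (133 + 22)*(15*10) = 155*150 = 23250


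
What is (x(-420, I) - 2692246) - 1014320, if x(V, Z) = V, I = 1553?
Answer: -3706986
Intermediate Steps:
(x(-420, I) - 2692246) - 1014320 = (-420 - 2692246) - 1014320 = -2692666 - 1014320 = -3706986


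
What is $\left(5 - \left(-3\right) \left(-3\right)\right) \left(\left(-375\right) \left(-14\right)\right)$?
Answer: $-21000$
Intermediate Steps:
$\left(5 - \left(-3\right) \left(-3\right)\right) \left(\left(-375\right) \left(-14\right)\right) = \left(5 - 9\right) 5250 = \left(-4\right) 5250 = -21000$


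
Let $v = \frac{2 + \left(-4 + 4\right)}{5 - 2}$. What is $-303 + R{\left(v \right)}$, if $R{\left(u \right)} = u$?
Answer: $- \frac{907}{3} \approx -302.33$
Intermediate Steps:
$v = \frac{2}{3}$ ($v = \frac{2 + 0}{3} = 2 \cdot \frac{1}{3} = \frac{2}{3} \approx 0.66667$)
$-303 + R{\left(v \right)} = -303 + \frac{2}{3} = - \frac{907}{3}$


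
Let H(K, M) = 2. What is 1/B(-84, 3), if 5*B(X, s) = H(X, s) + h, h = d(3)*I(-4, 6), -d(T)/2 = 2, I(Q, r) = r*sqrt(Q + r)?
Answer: -5/574 - 30*sqrt(2)/287 ≈ -0.15654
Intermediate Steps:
d(T) = -4 (d(T) = -2*2 = -4)
h = -24*sqrt(2) (h = -24*sqrt(-4 + 6) = -24*sqrt(2) ≈ -33.941)
B(X, s) = 2/5 - 24*sqrt(2)/5 (B(X, s) = (2 - 24*sqrt(2))/5 = 2/5 - 24*sqrt(2)/5)
1/B(-84, 3) = 1/(2/5 - 24*sqrt(2)/5)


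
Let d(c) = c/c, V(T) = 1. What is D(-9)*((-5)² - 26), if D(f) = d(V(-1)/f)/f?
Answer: ⅑ ≈ 0.11111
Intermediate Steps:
d(c) = 1
D(f) = 1/f
D(-9)*((-5)² - 26) = ((-5)² - 26)/(-9) = -(25 - 26)/9 = -⅑*(-1) = ⅑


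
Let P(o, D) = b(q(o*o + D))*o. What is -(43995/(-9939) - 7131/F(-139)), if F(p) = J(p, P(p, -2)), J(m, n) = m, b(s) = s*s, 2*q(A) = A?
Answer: -21586568/460507 ≈ -46.876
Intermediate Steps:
q(A) = A/2
b(s) = s**2
P(o, D) = o*(D/2 + o**2/2)**2 (P(o, D) = ((o*o + D)/2)**2*o = ((o**2 + D)/2)**2*o = ((D + o**2)/2)**2*o = (D/2 + o**2/2)**2*o = o*(D/2 + o**2/2)**2)
F(p) = p
-(43995/(-9939) - 7131/F(-139)) = -(43995/(-9939) - 7131/(-139)) = -(43995*(-1/9939) - 7131*(-1/139)) = -(-14665/3313 + 7131/139) = -1*21586568/460507 = -21586568/460507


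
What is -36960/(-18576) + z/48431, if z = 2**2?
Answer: 37293418/18742797 ≈ 1.9897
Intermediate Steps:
z = 4
-36960/(-18576) + z/48431 = -36960/(-18576) + 4/48431 = -36960*(-1/18576) + 4*(1/48431) = 770/387 + 4/48431 = 37293418/18742797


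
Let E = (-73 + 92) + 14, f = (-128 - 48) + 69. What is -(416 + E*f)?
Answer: 3115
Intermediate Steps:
f = -107 (f = -176 + 69 = -107)
E = 33 (E = 19 + 14 = 33)
-(416 + E*f) = -(416 + 33*(-107)) = -(416 - 3531) = -1*(-3115) = 3115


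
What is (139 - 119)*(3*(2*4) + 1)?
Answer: 500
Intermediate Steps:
(139 - 119)*(3*(2*4) + 1) = 20*(3*8 + 1) = 20*(24 + 1) = 20*25 = 500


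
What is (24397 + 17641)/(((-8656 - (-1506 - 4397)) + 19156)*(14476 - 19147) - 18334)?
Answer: -42038/76636747 ≈ -0.00054854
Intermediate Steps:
(24397 + 17641)/(((-8656 - (-1506 - 4397)) + 19156)*(14476 - 19147) - 18334) = 42038/(((-8656 - 1*(-5903)) + 19156)*(-4671) - 18334) = 42038/(((-8656 + 5903) + 19156)*(-4671) - 18334) = 42038/((-2753 + 19156)*(-4671) - 18334) = 42038/(16403*(-4671) - 18334) = 42038/(-76618413 - 18334) = 42038/(-76636747) = 42038*(-1/76636747) = -42038/76636747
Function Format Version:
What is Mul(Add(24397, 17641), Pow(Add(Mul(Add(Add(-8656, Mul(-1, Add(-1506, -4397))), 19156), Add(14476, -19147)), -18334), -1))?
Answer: Rational(-42038, 76636747) ≈ -0.00054854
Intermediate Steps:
Mul(Add(24397, 17641), Pow(Add(Mul(Add(Add(-8656, Mul(-1, Add(-1506, -4397))), 19156), Add(14476, -19147)), -18334), -1)) = Mul(42038, Pow(Add(Mul(Add(Add(-8656, Mul(-1, -5903)), 19156), -4671), -18334), -1)) = Mul(42038, Pow(Add(Mul(Add(Add(-8656, 5903), 19156), -4671), -18334), -1)) = Mul(42038, Pow(Add(Mul(Add(-2753, 19156), -4671), -18334), -1)) = Mul(42038, Pow(Add(Mul(16403, -4671), -18334), -1)) = Mul(42038, Pow(Add(-76618413, -18334), -1)) = Mul(42038, Pow(-76636747, -1)) = Mul(42038, Rational(-1, 76636747)) = Rational(-42038, 76636747)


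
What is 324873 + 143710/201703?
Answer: 65528002429/201703 ≈ 3.2487e+5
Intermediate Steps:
324873 + 143710/201703 = 65528002429/201703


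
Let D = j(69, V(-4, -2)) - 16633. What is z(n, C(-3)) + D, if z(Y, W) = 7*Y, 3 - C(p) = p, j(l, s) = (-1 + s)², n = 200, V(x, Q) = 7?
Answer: -15197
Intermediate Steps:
C(p) = 3 - p
D = -16597 (D = (-1 + 7)² - 16633 = 6² - 16633 = 36 - 16633 = -16597)
z(n, C(-3)) + D = 7*200 - 16597 = 1400 - 16597 = -15197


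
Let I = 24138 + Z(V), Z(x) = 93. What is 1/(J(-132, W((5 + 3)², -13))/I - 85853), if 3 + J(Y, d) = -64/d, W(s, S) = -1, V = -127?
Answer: -24231/2080303982 ≈ -1.1648e-5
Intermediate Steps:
I = 24231 (I = 24138 + 93 = 24231)
J(Y, d) = -3 - 64/d
1/(J(-132, W((5 + 3)², -13))/I - 85853) = 1/((-3 - 64/(-1))/24231 - 85853) = 1/((-3 - 64*(-1))*(1/24231) - 85853) = 1/((-3 + 64)*(1/24231) - 85853) = 1/(61*(1/24231) - 85853) = 1/(61/24231 - 85853) = 1/(-2080303982/24231) = -24231/2080303982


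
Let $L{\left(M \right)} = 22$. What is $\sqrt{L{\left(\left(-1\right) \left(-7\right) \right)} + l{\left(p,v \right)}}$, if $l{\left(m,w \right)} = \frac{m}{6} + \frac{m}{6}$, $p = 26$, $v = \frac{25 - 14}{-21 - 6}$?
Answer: $\frac{2 \sqrt{69}}{3} \approx 5.5378$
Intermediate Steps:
$v = - \frac{11}{27}$ ($v = \frac{11}{-27} = 11 \left(- \frac{1}{27}\right) = - \frac{11}{27} \approx -0.40741$)
$l{\left(m,w \right)} = \frac{m}{3}$ ($l{\left(m,w \right)} = m \frac{1}{6} + m \frac{1}{6} = \frac{m}{6} + \frac{m}{6} = \frac{m}{3}$)
$\sqrt{L{\left(\left(-1\right) \left(-7\right) \right)} + l{\left(p,v \right)}} = \sqrt{22 + \frac{1}{3} \cdot 26} = \sqrt{22 + \frac{26}{3}} = \sqrt{\frac{92}{3}} = \frac{2 \sqrt{69}}{3}$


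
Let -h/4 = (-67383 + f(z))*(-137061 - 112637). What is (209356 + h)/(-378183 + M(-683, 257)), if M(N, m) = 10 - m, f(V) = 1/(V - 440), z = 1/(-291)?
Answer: 17444003686558/98086145 ≈ 1.7784e+5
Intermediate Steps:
z = -1/291 ≈ -0.0034364
f(V) = 1/(-440 + V)
h = -453545506700592/6739 (h = -4*(-67383 + 1/(-440 - 1/291))*(-137061 - 112637) = -4*(-67383 + 1/(-128041/291))*(-249698) = -4*(-67383 - 291/128041)*(-249698) = -(-34511147976)*(-249698)/128041 = -4*113386376675148/6739 = -453545506700592/6739 ≈ -6.7302e+10)
(209356 + h)/(-378183 + M(-683, 257)) = (209356 - 453545506700592/6739)/(-378183 + (10 - 1*257)) = -453544095850508/(6739*(-378183 + (10 - 257))) = -453544095850508/(6739*(-378183 - 247)) = -453544095850508/6739/(-378430) = -453544095850508/6739*(-1/378430) = 17444003686558/98086145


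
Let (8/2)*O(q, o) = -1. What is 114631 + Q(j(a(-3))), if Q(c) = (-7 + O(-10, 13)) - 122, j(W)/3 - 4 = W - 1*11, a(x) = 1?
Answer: 458007/4 ≈ 1.1450e+5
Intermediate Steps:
j(W) = -21 + 3*W (j(W) = 12 + 3*(W - 1*11) = 12 + 3*(W - 11) = 12 + 3*(-11 + W) = 12 + (-33 + 3*W) = -21 + 3*W)
O(q, o) = -1/4 (O(q, o) = (1/4)*(-1) = -1/4)
Q(c) = -517/4 (Q(c) = (-7 - 1/4) - 122 = -29/4 - 122 = -517/4)
114631 + Q(j(a(-3))) = 114631 - 517/4 = 458007/4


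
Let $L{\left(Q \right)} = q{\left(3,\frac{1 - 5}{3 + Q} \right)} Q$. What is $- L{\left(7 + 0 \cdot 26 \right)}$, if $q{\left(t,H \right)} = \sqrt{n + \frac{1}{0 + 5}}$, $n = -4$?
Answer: $- \frac{7 i \sqrt{95}}{5} \approx - 13.646 i$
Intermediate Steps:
$q{\left(t,H \right)} = \frac{i \sqrt{95}}{5}$ ($q{\left(t,H \right)} = \sqrt{-4 + \frac{1}{0 + 5}} = \sqrt{-4 + \frac{1}{5}} = \sqrt{- \frac{19}{5}} = \frac{i \sqrt{95}}{5}$)
$L{\left(Q \right)} = \frac{i Q \sqrt{95}}{5}$ ($L{\left(Q \right)} = \frac{i \sqrt{95}}{5} Q = \frac{i Q \sqrt{95}}{5}$)
$- L{\left(7 + 0 \cdot 26 \right)} = - \frac{i \left(7 + 0 \cdot 26\right) \sqrt{95}}{5} = - \frac{i \left(7 + 0\right) \sqrt{95}}{5} = - \frac{i 7 \sqrt{95}}{5} = - \frac{7 i \sqrt{95}}{5}$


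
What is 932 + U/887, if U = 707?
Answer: 827391/887 ≈ 932.80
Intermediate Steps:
932 + U/887 = 932 + 707/887 = 827391/887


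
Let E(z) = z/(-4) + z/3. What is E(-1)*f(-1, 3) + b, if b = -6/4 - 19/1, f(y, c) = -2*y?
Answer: -62/3 ≈ -20.667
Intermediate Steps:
E(z) = z/12 (E(z) = z*(-1/4) + z*(1/3) = -z/4 + z/3 = z/12)
b = -41/2 (b = -6*1/4 - 19*1 = -3/2 - 19 = -41/2 ≈ -20.500)
E(-1)*f(-1, 3) + b = ((1/12)*(-1))*(-2*(-1)) - 41/2 = -1/12*2 - 41/2 = -1/6 - 41/2 = -62/3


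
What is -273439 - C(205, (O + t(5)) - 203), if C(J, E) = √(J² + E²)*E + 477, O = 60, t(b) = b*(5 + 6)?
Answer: -273916 + 88*√49769 ≈ -2.5428e+5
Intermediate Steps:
t(b) = 11*b (t(b) = b*11 = 11*b)
C(J, E) = 477 + E*√(E² + J²) (C(J, E) = √(E² + J²)*E + 477 = E*√(E² + J²) + 477 = 477 + E*√(E² + J²))
-273439 - C(205, (O + t(5)) - 203) = -273439 - (477 + ((60 + 11*5) - 203)*√(((60 + 11*5) - 203)² + 205²)) = -273439 - (477 + ((60 + 55) - 203)*√(((60 + 55) - 203)² + 42025)) = -273439 - (477 + (115 - 203)*√((115 - 203)² + 42025)) = -273439 - (477 - 88*√((-88)² + 42025)) = -273439 - (477 - 88*√(7744 + 42025)) = -273439 - (477 - 88*√49769) = -273439 + (-477 + 88*√49769) = -273916 + 88*√49769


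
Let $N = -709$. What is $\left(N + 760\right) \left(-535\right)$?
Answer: $-27285$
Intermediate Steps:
$\left(N + 760\right) \left(-535\right) = \left(-709 + 760\right) \left(-535\right) = 51 \left(-535\right) = -27285$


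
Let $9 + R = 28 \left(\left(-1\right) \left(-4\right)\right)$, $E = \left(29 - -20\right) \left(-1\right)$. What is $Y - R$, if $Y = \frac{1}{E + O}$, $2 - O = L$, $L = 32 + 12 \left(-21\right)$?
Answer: $- \frac{17818}{173} \approx -102.99$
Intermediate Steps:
$L = -220$ ($L = 32 - 252 = -220$)
$O = 222$ ($O = 2 - -220 = 2 + 220 = 222$)
$E = -49$ ($E = \left(29 + 20\right) \left(-1\right) = 49 \left(-1\right) = -49$)
$Y = \frac{1}{173}$ ($Y = \frac{1}{-49 + 222} = \frac{1}{173} \approx 0.0057803$)
$R = 103$ ($R = -9 + 28 \left(\left(-1\right) \left(-4\right)\right) = -9 + 28 \cdot 4 = -9 + 112 = 103$)
$Y - R = \frac{1}{173} - 103 = - \frac{17818}{173}$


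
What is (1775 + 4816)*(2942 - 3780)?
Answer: -5523258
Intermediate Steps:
(1775 + 4816)*(2942 - 3780) = 6591*(-838) = -5523258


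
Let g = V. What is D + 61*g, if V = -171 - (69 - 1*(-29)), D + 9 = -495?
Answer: -16913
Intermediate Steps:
D = -504 (D = -9 - 495 = -504)
V = -269 (V = -171 - (69 + 29) = -171 - 1*98 = -171 - 98 = -269)
g = -269
D + 61*g = -504 + 61*(-269) = -504 - 16409 = -16913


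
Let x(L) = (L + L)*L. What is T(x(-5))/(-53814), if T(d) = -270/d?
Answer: 9/89690 ≈ 0.00010035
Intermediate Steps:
x(L) = 2*L² (x(L) = (2*L)*L = 2*L²)
T(x(-5))/(-53814) = -270/(2*(-5)²)/(-53814) = -270/(2*25)*(-1/53814) = -270/50*(-1/53814) = -270*1/50*(-1/53814) = -27/5*(-1/53814) = 9/89690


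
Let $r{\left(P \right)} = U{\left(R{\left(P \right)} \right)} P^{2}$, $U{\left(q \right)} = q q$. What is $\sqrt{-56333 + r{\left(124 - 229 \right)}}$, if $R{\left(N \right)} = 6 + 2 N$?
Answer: $\sqrt{458760067} \approx 21419.0$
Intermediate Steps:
$U{\left(q \right)} = q^{2}$
$r{\left(P \right)} = P^{2} \left(6 + 2 P\right)^{2}$ ($r{\left(P \right)} = \left(6 + 2 P\right)^{2} P^{2} = P^{2} \left(6 + 2 P\right)^{2}$)
$\sqrt{-56333 + r{\left(124 - 229 \right)}} = \sqrt{-56333 + 4 \left(124 - 229\right)^{2} \left(3 + \left(124 - 229\right)\right)^{2}} = \sqrt{-56333 + 4 \left(-105\right)^{2} \left(3 - 105\right)^{2}} = \sqrt{-56333 + 4 \cdot 11025 \left(-102\right)^{2}} = \sqrt{-56333 + 4 \cdot 11025 \cdot 10404} = \sqrt{-56333 + 458816400} = \sqrt{458760067}$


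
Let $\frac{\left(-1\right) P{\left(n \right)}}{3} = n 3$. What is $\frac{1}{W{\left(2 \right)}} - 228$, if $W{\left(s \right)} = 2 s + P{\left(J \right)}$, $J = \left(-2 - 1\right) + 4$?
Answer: $- \frac{1141}{5} \approx -228.2$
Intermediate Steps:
$J = 1$ ($J = -3 + 4 = 1$)
$P{\left(n \right)} = - 9 n$ ($P{\left(n \right)} = - 3 n 3 = - 3 \cdot 3 n = - 9 n$)
$W{\left(s \right)} = -9 + 2 s$ ($W{\left(s \right)} = 2 s - 9 = -9 + 2 s$)
$\frac{1}{W{\left(2 \right)}} - 228 = \frac{1}{-9 + 2 \cdot 2} - 228 = \frac{1}{-9 + 4} - 228 = \frac{1}{-5} - 228 = - \frac{1}{5} - 228 = - \frac{1141}{5}$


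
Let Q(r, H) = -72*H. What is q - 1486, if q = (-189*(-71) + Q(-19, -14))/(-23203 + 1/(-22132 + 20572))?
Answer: -53810774086/36196681 ≈ -1486.6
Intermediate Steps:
q = -22506120/36196681 (q = (-189*(-71) - 72*(-14))/(-23203 + 1/(-22132 + 20572)) = (13419 + 1008)/(-23203 + 1/(-1560)) = 14427/(-23203 - 1/1560) = 14427/(-36196681/1560) = 14427*(-1560/36196681) = -22506120/36196681 ≈ -0.62177)
q - 1486 = -22506120/36196681 - 1486 = -53810774086/36196681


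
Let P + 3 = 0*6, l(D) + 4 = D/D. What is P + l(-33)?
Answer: -6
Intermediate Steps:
l(D) = -3 (l(D) = -4 + D/D = -4 + 1 = -3)
P = -3 (P = -3 + 0*6 = -3 + 0 = -3)
P + l(-33) = -3 - 3 = -6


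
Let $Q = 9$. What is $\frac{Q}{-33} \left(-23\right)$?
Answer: $\frac{69}{11} \approx 6.2727$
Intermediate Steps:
$\frac{Q}{-33} \left(-23\right) = \frac{1}{-33} \cdot 9 \left(-23\right) = \left(- \frac{1}{33}\right) 9 \left(-23\right) = \left(- \frac{3}{11}\right) \left(-23\right) = \frac{69}{11}$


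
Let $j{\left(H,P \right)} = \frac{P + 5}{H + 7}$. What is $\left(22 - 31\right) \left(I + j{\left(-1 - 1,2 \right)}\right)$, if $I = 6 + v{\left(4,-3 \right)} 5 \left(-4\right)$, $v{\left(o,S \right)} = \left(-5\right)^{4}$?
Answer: $\frac{562167}{5} \approx 1.1243 \cdot 10^{5}$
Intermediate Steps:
$v{\left(o,S \right)} = 625$
$j{\left(H,P \right)} = \frac{5 + P}{7 + H}$
$I = -12494$ ($I = 6 + 625 \cdot 5 \left(-4\right) = 6 + 625 \left(-20\right) = 6 - 12500 = -12494$)
$\left(22 - 31\right) \left(I + j{\left(-1 - 1,2 \right)}\right) = \left(22 - 31\right) \left(-12494 + \frac{5 + 2}{7 - 2}\right) = - 9 \left(-12494 + \frac{1}{7 - 2} \cdot 7\right) = - 9 \left(-12494 + \frac{1}{5} \cdot 7\right) = - 9 \left(-12494 + \frac{7}{5}\right) = \left(-9\right) \left(- \frac{62463}{5}\right) = \frac{562167}{5}$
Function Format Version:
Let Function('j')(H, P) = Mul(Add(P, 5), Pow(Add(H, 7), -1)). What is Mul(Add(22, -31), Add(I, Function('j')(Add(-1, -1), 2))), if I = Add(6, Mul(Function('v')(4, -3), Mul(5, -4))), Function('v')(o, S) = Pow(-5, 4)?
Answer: Rational(562167, 5) ≈ 1.1243e+5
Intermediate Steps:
Function('v')(o, S) = 625
Function('j')(H, P) = Mul(Pow(Add(7, H), -1), Add(5, P)) (Function('j')(H, P) = Mul(Add(5, P), Pow(Add(7, H), -1)) = Mul(Pow(Add(7, H), -1), Add(5, P)))
I = -12494 (I = Add(6, Mul(625, Mul(5, -4))) = Add(6, Mul(625, -20)) = Add(6, -12500) = -12494)
Mul(Add(22, -31), Add(I, Function('j')(Add(-1, -1), 2))) = Mul(Add(22, -31), Add(-12494, Mul(Pow(Add(7, Add(-1, -1)), -1), Add(5, 2)))) = Mul(-9, Add(-12494, Mul(Pow(Add(7, -2), -1), 7))) = Mul(-9, Add(-12494, Mul(Pow(5, -1), 7))) = Mul(-9, Add(-12494, Mul(Rational(1, 5), 7))) = Mul(-9, Add(-12494, Rational(7, 5))) = Mul(-9, Rational(-62463, 5)) = Rational(562167, 5)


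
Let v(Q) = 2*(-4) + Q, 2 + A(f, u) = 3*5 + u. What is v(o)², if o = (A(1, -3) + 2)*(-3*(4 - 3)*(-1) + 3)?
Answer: 4096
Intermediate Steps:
A(f, u) = 13 + u (A(f, u) = -2 + (3*5 + u) = -2 + (15 + u) = 13 + u)
o = 72 (o = ((13 - 3) + 2)*(-3*(4 - 3)*(-1) + 3) = (10 + 2)*(-3*1*(-1) + 3) = 12*(-3*(-1) + 3) = 12*(3 + 3) = 12*6 = 72)
v(Q) = -8 + Q
v(o)² = (-8 + 72)² = 64² = 4096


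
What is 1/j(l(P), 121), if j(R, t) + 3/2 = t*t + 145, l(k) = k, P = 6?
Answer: 2/29569 ≈ 6.7638e-5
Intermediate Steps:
j(R, t) = 287/2 + t² (j(R, t) = -3/2 + (t*t + 145) = -3/2 + (t² + 145) = -3/2 + (145 + t²) = 287/2 + t²)
1/j(l(P), 121) = 1/(287/2 + 121²) = 1/(287/2 + 14641) = 1/(29569/2) = 2/29569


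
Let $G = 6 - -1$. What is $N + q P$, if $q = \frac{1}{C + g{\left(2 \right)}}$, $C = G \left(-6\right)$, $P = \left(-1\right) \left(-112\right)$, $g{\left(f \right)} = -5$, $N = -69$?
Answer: $- \frac{3355}{47} \approx -71.383$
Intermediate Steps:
$G = 7$ ($G = 6 + 1 = 7$)
$P = 112$
$C = -42$ ($C = 7 \left(-6\right) = -42$)
$q = - \frac{1}{47}$ ($q = \frac{1}{-42 - 5} = \frac{1}{-47} = - \frac{1}{47} \approx -0.021277$)
$N + q P = -69 - \frac{112}{47} = - \frac{3355}{47}$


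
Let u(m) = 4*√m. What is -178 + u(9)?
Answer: -166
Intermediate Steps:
-178 + u(9) = -178 + 4*√9 = -178 + 4*3 = -178 + 12 = -166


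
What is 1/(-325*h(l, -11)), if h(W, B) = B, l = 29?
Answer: 1/3575 ≈ 0.00027972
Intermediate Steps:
1/(-325*h(l, -11)) = 1/(-325*(-11)) = 1/3575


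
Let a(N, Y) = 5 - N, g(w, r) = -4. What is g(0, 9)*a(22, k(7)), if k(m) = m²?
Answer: 68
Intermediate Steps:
g(0, 9)*a(22, k(7)) = -4*(5 - 1*22) = -4*(5 - 22) = -4*(-17) = 68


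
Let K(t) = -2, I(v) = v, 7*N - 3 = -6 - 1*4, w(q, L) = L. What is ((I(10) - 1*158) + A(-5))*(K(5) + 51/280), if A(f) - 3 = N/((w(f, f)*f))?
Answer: 131831/500 ≈ 263.66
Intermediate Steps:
N = -1 (N = 3/7 + (-6 - 1*4)/7 = 3/7 + (-6 - 4)/7 = 3/7 + (⅐)*(-10) = 3/7 - 10/7 = -1)
A(f) = 3 - 1/f² (A(f) = 3 - 1/(f*f) = 3 - 1/(f²) = 3 - 1/f²)
((I(10) - 1*158) + A(-5))*(K(5) + 51/280) = ((10 - 1*158) + (3 - 1/(-5)²))*(-2 + 51/280) = ((10 - 158) + (3 - 1*1/25))*(-2 + 51*(1/280)) = (-148 + (3 - 1/25))*(-2 + 51/280) = (-148 + 74/25)*(-509/280) = -3626/25*(-509/280) = 131831/500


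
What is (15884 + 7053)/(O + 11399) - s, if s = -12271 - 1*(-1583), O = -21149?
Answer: 104185063/9750 ≈ 10686.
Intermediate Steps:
s = -10688 (s = -12271 + 1583 = -10688)
(15884 + 7053)/(O + 11399) - s = (15884 + 7053)/(-21149 + 11399) - 1*(-10688) = 22937/(-9750) + 10688 = 22937*(-1/9750) + 10688 = -22937/9750 + 10688 = 104185063/9750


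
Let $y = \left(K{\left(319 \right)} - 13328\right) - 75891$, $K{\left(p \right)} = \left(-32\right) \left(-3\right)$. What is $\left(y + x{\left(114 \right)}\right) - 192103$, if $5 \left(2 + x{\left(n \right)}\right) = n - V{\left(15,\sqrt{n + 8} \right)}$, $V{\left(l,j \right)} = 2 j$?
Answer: $- \frac{1406026}{5} - \frac{2 \sqrt{122}}{5} \approx -2.8121 \cdot 10^{5}$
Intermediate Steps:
$K{\left(p \right)} = 96$
$x{\left(n \right)} = -2 - \frac{2 \sqrt{8 + n}}{5} + \frac{n}{5}$ ($x{\left(n \right)} = -2 + \frac{n - 2 \sqrt{n + 8}}{5} = -2 + \frac{n - 2 \sqrt{8 + n}}{5} = -2 + \left(- \frac{2 \sqrt{8 + n}}{5} + \frac{n}{5}\right) = -2 - \frac{2 \sqrt{8 + n}}{5} + \frac{n}{5}$)
$y = -89123$ ($y = \left(96 - 13328\right) - 75891 = -13232 - 75891 = -89123$)
$\left(y + x{\left(114 \right)}\right) - 192103 = \left(-89123 - \left(- \frac{104}{5} + \frac{2 \sqrt{8 + 114}}{5}\right)\right) - 192103 = \left(-89123 - \left(- \frac{104}{5} + \frac{2 \sqrt{122}}{5}\right)\right) - 192103 = \left(-89123 + \left(\frac{104}{5} - \frac{2 \sqrt{122}}{5}\right)\right) - 192103 = \left(- \frac{445511}{5} - \frac{2 \sqrt{122}}{5}\right) - 192103 = - \frac{1406026}{5} - \frac{2 \sqrt{122}}{5}$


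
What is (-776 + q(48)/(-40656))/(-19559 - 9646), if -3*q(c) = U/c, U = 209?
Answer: 82601161/3108720384 ≈ 0.026571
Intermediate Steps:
q(c) = -209/(3*c)
(-776 + q(48)/(-40656))/(-19559 - 9646) = (-776 - 209/3/48/(-40656))/(-19559 - 9646) = (-776 - 209/3*1/48*(-1/40656))/(-29205) = (-776 - 209/144*(-1/40656))*(-1/29205) = (-776 + 19/532224)*(-1/29205) = -413005805/532224*(-1/29205) = 82601161/3108720384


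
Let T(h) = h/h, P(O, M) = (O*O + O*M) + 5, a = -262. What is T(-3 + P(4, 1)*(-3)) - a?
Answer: 263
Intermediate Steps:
P(O, M) = 5 + O² + M*O (P(O, M) = (O² + M*O) + 5 = 5 + O² + M*O)
T(h) = 1
T(-3 + P(4, 1)*(-3)) - a = 1 - 1*(-262) = 1 + 262 = 263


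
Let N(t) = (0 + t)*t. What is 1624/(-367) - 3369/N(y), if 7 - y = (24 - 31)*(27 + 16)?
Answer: -155295559/34815088 ≈ -4.4606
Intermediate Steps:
y = 308 (y = 7 - (24 - 31)*(27 + 16) = 7 - (-7)*43 = 7 - 1*(-301) = 7 + 301 = 308)
N(t) = t² (N(t) = t*t = t²)
1624/(-367) - 3369/N(y) = 1624/(-367) - 3369/(308²) = 1624*(-1/367) - 3369/94864 = -1624/367 - 3369*1/94864 = -1624/367 - 3369/94864 = -155295559/34815088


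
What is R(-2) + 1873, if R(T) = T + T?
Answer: 1869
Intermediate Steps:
R(T) = 2*T
R(-2) + 1873 = 2*(-2) + 1873 = -4 + 1873 = 1869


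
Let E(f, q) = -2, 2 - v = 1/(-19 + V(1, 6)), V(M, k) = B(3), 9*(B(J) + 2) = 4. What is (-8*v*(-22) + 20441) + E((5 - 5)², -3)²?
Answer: 3849029/185 ≈ 20806.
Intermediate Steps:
B(J) = -14/9 (B(J) = -2 + (⅑)*4 = -2 + 4/9 = -14/9)
V(M, k) = -14/9
v = 379/185 (v = 2 - 1/(-19 - 14/9) = 2 - 1/(-185/9) = 2 - 1*(-9/185) = 2 + 9/185 = 379/185 ≈ 2.0486)
(-8*v*(-22) + 20441) + E((5 - 5)², -3)² = (-8*379/185*(-22) + 20441) + (-2)² = (-3032/185*(-22) + 20441) + 4 = (66704/185 + 20441) + 4 = 3848289/185 + 4 = 3849029/185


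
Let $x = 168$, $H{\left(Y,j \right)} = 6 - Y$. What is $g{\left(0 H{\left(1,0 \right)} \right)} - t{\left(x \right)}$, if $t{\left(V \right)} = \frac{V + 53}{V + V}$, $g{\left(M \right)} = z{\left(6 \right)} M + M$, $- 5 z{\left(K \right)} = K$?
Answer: $- \frac{221}{336} \approx -0.65774$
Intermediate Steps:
$z{\left(K \right)} = - \frac{K}{5}$
$g{\left(M \right)} = - \frac{M}{5}$ ($g{\left(M \right)} = \left(- \frac{1}{5}\right) 6 M + M = - \frac{6 M}{5} + M = - \frac{M}{5}$)
$t{\left(V \right)} = \frac{53 + V}{2 V}$
$g{\left(0 H{\left(1,0 \right)} \right)} - t{\left(x \right)} = - \frac{0 \left(6 - 1\right)}{5} - \frac{53 + 168}{2 \cdot 168} = - \frac{0 \left(6 - 1\right)}{5} - \frac{1}{2} \cdot \frac{1}{168} \cdot 221 = - \frac{0 \cdot 5}{5} - \frac{221}{336} = \left(- \frac{1}{5}\right) 0 - \frac{221}{336} = 0 - \frac{221}{336} = - \frac{221}{336}$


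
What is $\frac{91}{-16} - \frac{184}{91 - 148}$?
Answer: $- \frac{2243}{912} \approx -2.4594$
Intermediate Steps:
$\frac{91}{-16} - \frac{184}{91 - 148} = 91 \left(- \frac{1}{16}\right) - \frac{184}{-57} = - \frac{91}{16} - - \frac{184}{57} = - \frac{91}{16} + \frac{184}{57} = - \frac{2243}{912}$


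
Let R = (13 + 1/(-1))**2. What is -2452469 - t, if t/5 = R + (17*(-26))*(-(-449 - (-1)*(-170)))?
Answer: -1085199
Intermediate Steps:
R = 144 (R = (13 - 1)**2 = 12**2 = 144)
t = -1367270 (t = 5*(144 + (17*(-26))*(-(-449 - (-1)*(-170)))) = 5*(144 - (-442)*(-449 - 1*170)) = 5*(144 - (-442)*(-449 - 170)) = 5*(144 - (-442)*(-619)) = 5*(144 - 442*619) = 5*(144 - 273598) = 5*(-273454) = -1367270)
-2452469 - t = -2452469 - 1*(-1367270) = -2452469 + 1367270 = -1085199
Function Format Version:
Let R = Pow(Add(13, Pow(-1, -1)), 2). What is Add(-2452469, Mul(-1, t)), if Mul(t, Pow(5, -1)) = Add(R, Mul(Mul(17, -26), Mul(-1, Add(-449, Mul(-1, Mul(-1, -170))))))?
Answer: -1085199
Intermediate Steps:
R = 144 (R = Pow(Add(13, -1), 2) = Pow(12, 2) = 144)
t = -1367270 (t = Mul(5, Add(144, Mul(Mul(17, -26), Mul(-1, Add(-449, Mul(-1, Mul(-1, -170))))))) = Mul(5, Add(144, Mul(-442, Mul(-1, Add(-449, Mul(-1, 170)))))) = Mul(5, Add(144, Mul(-442, Mul(-1, Add(-449, -170))))) = Mul(5, Add(144, Mul(-442, Mul(-1, -619)))) = Mul(5, Add(144, Mul(-442, 619))) = Mul(5, Add(144, -273598)) = Mul(5, -273454) = -1367270)
Add(-2452469, Mul(-1, t)) = Add(-2452469, Mul(-1, -1367270)) = Add(-2452469, 1367270) = -1085199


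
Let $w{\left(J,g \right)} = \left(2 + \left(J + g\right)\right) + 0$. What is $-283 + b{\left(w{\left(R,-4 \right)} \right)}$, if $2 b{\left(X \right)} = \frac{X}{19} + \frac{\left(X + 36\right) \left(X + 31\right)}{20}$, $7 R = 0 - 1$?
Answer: $- \frac{4815707}{18620} \approx -258.63$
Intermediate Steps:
$R = - \frac{1}{7}$ ($R = \frac{0 - 1}{7} = \frac{1}{7} \left(-1\right) = - \frac{1}{7} \approx -0.14286$)
$w{\left(J,g \right)} = 2 + J + g$ ($w{\left(J,g \right)} = \left(2 + J + g\right) + 0 = 2 + J + g$)
$b{\left(X \right)} = \frac{X}{38} + \frac{\left(31 + X\right) \left(36 + X\right)}{40}$ ($b{\left(X \right)} = \frac{\frac{X}{19} + \frac{\left(X + 36\right) \left(X + 31\right)}{20}}{2} = \frac{X \frac{1}{19} + \left(36 + X\right) \left(31 + X\right) \frac{1}{20}}{2} = \frac{\frac{X}{19} + \left(31 + X\right) \left(36 + X\right) \frac{1}{20}}{2} = \frac{\frac{X}{19} + \frac{\left(31 + X\right) \left(36 + X\right)}{20}}{2} = \frac{X}{38} + \frac{\left(31 + X\right) \left(36 + X\right)}{40}$)
$-283 + b{\left(w{\left(R,-4 \right)} \right)} = -283 + \left(\frac{279}{10} + \frac{\left(2 - \frac{1}{7} - 4\right)^{2}}{40} + \frac{1293 \left(2 - \frac{1}{7} - 4\right)}{760}\right) = -283 + \left(\frac{279}{10} + \frac{\left(- \frac{15}{7}\right)^{2}}{40} + \frac{1293}{760} \left(- \frac{15}{7}\right)\right) = -283 + \left(\frac{279}{10} + \frac{1}{40} \cdot \frac{225}{49} - \frac{3879}{1064}\right) = -283 + \left(\frac{279}{10} + \frac{45}{392} - \frac{3879}{1064}\right) = -283 + \frac{453753}{18620} = - \frac{4815707}{18620}$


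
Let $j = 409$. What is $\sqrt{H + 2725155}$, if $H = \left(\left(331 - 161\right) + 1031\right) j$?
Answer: $2 \sqrt{804091} \approx 1793.4$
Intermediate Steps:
$H = 491209$ ($H = \left(\left(331 - 161\right) + 1031\right) 409 = \left(170 + 1031\right) 409 = 1201 \cdot 409 = 491209$)
$\sqrt{H + 2725155} = \sqrt{491209 + 2725155} = \sqrt{3216364} = 2 \sqrt{804091}$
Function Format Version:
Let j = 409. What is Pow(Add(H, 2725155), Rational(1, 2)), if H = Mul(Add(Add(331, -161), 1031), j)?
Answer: Mul(2, Pow(804091, Rational(1, 2))) ≈ 1793.4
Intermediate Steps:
H = 491209 (H = Mul(Add(Add(331, -161), 1031), 409) = Mul(Add(170, 1031), 409) = Mul(1201, 409) = 491209)
Pow(Add(H, 2725155), Rational(1, 2)) = Pow(Add(491209, 2725155), Rational(1, 2)) = Pow(3216364, Rational(1, 2)) = Mul(2, Pow(804091, Rational(1, 2)))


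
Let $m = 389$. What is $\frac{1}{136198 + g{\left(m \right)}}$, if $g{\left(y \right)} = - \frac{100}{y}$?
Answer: $\frac{389}{52980922} \approx 7.3423 \cdot 10^{-6}$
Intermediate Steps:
$\frac{1}{136198 + g{\left(m \right)}} = \frac{1}{136198 - \frac{100}{389}} = \frac{1}{\frac{52980922}{389}} = \frac{389}{52980922}$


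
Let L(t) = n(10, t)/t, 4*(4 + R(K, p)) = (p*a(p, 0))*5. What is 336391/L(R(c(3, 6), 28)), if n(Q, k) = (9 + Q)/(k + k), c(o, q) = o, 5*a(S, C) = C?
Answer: 10764512/19 ≈ 5.6655e+5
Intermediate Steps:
a(S, C) = C/5
n(Q, k) = (9 + Q)/(2*k) (n(Q, k) = (9 + Q)/((2*k)) = (9 + Q)*(1/(2*k)) = (9 + Q)/(2*k))
R(K, p) = -4 (R(K, p) = -4 + ((p*((⅕)*0))*5)/4 = -4 + ((p*0)*5)/4 = -4 + (0*5)/4 = -4 + (¼)*0 = -4 + 0 = -4)
L(t) = 19/(2*t²) (L(t) = ((9 + 10)/(2*t))/t = ((½)*19/t)/t = (19/(2*t))/t = 19/(2*t²))
336391/L(R(c(3, 6), 28)) = 336391/(((19/2)/(-4)²)) = 336391/(((19/2)*(1/16))) = 336391/(19/32) = 336391*(32/19) = 10764512/19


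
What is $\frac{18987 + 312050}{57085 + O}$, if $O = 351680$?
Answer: $\frac{47291}{58395} \approx 0.80985$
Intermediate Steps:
$\frac{18987 + 312050}{57085 + O} = \frac{18987 + 312050}{57085 + 351680} = \frac{331037}{408765} = 331037 \cdot \frac{1}{408765} = \frac{47291}{58395}$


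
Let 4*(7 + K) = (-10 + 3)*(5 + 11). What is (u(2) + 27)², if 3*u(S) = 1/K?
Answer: 8031556/11025 ≈ 728.49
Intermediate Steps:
K = -35 (K = -7 + ((-10 + 3)*(5 + 11))/4 = -7 + (-7*16)/4 = -7 + (¼)*(-112) = -7 - 28 = -35)
u(S) = -1/105 (u(S) = (⅓)/(-35) = (⅓)*(-1/35) = -1/105)
(u(2) + 27)² = (-1/105 + 27)² = (2834/105)² = 8031556/11025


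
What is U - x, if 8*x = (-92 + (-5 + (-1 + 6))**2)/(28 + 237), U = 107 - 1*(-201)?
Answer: 163263/530 ≈ 308.04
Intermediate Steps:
U = 308 (U = 107 + 201 = 308)
x = -23/530 (x = ((-92 + (-5 + (-1 + 6))**2)/(28 + 237))/8 = ((-92 + (-5 + 5)**2)/265)/8 = ((-92 + 0**2)*(1/265))/8 = ((-92 + 0)*(1/265))/8 = (-92*1/265)/8 = (1/8)*(-92/265) = -23/530 ≈ -0.043396)
U - x = 308 - 1*(-23/530) = 308 + 23/530 = 163263/530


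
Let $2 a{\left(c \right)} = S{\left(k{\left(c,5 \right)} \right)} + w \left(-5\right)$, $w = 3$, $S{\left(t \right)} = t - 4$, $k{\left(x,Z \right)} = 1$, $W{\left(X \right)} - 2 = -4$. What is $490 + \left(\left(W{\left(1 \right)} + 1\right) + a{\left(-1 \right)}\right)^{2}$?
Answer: $590$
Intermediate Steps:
$W{\left(X \right)} = -2$ ($W{\left(X \right)} = 2 - 4 = -2$)
$S{\left(t \right)} = -4 + t$
$a{\left(c \right)} = -9$ ($a{\left(c \right)} = \frac{\left(-4 + 1\right) + 3 \left(-5\right)}{2} = \frac{-3 - 15}{2} = \frac{1}{2} \left(-18\right) = -9$)
$490 + \left(\left(W{\left(1 \right)} + 1\right) + a{\left(-1 \right)}\right)^{2} = 490 + \left(\left(-2 + 1\right) - 9\right)^{2} = 490 + \left(-1 - 9\right)^{2} = 490 + \left(-10\right)^{2} = 490 + 100 = 590$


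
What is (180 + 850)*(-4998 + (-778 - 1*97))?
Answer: -6049190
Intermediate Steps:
(180 + 850)*(-4998 + (-778 - 1*97)) = 1030*(-4998 + (-778 - 97)) = 1030*(-4998 - 875) = 1030*(-5873) = -6049190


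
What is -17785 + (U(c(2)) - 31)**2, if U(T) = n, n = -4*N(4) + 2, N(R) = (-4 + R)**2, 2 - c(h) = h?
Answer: -16944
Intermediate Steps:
c(h) = 2 - h
n = 2 (n = -4*(-4 + 4)**2 + 2 = -4*0**2 + 2 = -4*0 + 2 = 0 + 2 = 2)
U(T) = 2
-17785 + (U(c(2)) - 31)**2 = -17785 + (2 - 31)**2 = -17785 + (-29)**2 = -17785 + 841 = -16944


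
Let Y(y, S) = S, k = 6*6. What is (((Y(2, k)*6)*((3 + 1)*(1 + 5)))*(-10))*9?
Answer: -466560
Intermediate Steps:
k = 36
(((Y(2, k)*6)*((3 + 1)*(1 + 5)))*(-10))*9 = (((36*6)*((3 + 1)*(1 + 5)))*(-10))*9 = ((216*(4*6))*(-10))*9 = ((216*24)*(-10))*9 = (5184*(-10))*9 = -51840*9 = -466560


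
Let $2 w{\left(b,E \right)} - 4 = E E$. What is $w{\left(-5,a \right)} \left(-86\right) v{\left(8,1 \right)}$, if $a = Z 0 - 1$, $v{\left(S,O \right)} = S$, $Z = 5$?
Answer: $-1720$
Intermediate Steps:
$a = -1$ ($a = 5 \cdot 0 - 1 = 0 - 1 = -1$)
$w{\left(b,E \right)} = 2 + \frac{E^{2}}{2}$ ($w{\left(b,E \right)} = 2 + \frac{E E}{2} = 2 + \frac{E^{2}}{2}$)
$w{\left(-5,a \right)} \left(-86\right) v{\left(8,1 \right)} = \left(2 + \frac{\left(-1\right)^{2}}{2}\right) \left(-86\right) 8 = \left(2 + \frac{1}{2} \cdot 1\right) \left(-86\right) 8 = \left(2 + \frac{1}{2}\right) \left(-86\right) 8 = \frac{5}{2} \left(-86\right) 8 = \left(-215\right) 8 = -1720$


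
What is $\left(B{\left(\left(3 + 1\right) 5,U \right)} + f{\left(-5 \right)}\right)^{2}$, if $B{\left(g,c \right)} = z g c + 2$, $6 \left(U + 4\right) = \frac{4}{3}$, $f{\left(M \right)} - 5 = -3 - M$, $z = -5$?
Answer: $\frac{12117361}{81} \approx 1.496 \cdot 10^{5}$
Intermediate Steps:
$f{\left(M \right)} = 2 - M$ ($f{\left(M \right)} = 5 - \left(3 + M\right) = 2 - M$)
$U = - \frac{34}{9}$ ($U = -4 + \frac{4 \cdot \frac{1}{3}}{6} = -4 + \frac{1}{6} \cdot \frac{4}{3} = -4 + \frac{2}{9} = - \frac{34}{9} \approx -3.7778$)
$B{\left(g,c \right)} = 2 - 5 c g$ ($B{\left(g,c \right)} = - 5 g c + 2 = - 5 c g + 2 = 2 - 5 c g$)
$\left(B{\left(\left(3 + 1\right) 5,U \right)} + f{\left(-5 \right)}\right)^{2} = \left(\left(2 - - \frac{170 \left(3 + 1\right) 5}{9}\right) + \left(2 - -5\right)\right)^{2} = \left(\left(2 - - \frac{170 \cdot 4 \cdot 5}{9}\right) + \left(2 + 5\right)\right)^{2} = \left(\left(2 - \left(- \frac{170}{9}\right) 20\right) + 7\right)^{2} = \left(\left(2 + \frac{3400}{9}\right) + 7\right)^{2} = \left(\frac{3418}{9} + 7\right)^{2} = \left(\frac{3481}{9}\right)^{2} = \frac{12117361}{81}$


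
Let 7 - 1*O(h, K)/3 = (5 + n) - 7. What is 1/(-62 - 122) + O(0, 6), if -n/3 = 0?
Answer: 4967/184 ≈ 26.995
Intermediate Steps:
n = 0 (n = -3*0 = 0)
O(h, K) = 27 (O(h, K) = 21 - 3*((5 + 0) - 7) = 21 - 3*(5 - 7) = 21 - 3*(-2) = 21 + 6 = 27)
1/(-62 - 122) + O(0, 6) = 1/(-62 - 122) + 27 = 1/(-184) + 27 = -1/184 + 27 = 4967/184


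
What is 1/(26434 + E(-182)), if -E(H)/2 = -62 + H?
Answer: 1/26922 ≈ 3.7144e-5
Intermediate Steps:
E(H) = 124 - 2*H (E(H) = -2*(-62 + H) = 124 - 2*H)
1/(26434 + E(-182)) = 1/(26434 + (124 - 2*(-182))) = 1/(26434 + (124 + 364)) = 1/(26434 + 488) = 1/26922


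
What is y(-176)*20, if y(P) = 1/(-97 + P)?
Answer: -20/273 ≈ -0.073260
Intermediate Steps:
y(-176)*20 = 20/(-97 - 176) = 20/(-273) = -1/273*20 = -20/273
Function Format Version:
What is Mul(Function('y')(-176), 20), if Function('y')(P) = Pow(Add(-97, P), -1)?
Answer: Rational(-20, 273) ≈ -0.073260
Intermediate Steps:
Mul(Function('y')(-176), 20) = Mul(Pow(Add(-97, -176), -1), 20) = Mul(Pow(-273, -1), 20) = Mul(Rational(-1, 273), 20) = Rational(-20, 273)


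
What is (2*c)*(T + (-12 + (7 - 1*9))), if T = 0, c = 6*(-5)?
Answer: 840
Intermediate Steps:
c = -30
(2*c)*(T + (-12 + (7 - 1*9))) = (2*(-30))*(0 + (-12 + (7 - 1*9))) = -60*(0 + (-12 + (7 - 9))) = -60*(0 + (-12 - 2)) = -60*(0 - 14) = -60*(-14) = 840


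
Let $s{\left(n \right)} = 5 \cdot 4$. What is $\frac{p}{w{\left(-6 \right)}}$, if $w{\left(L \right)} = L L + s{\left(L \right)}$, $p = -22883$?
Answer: $- \frac{3269}{8} \approx -408.63$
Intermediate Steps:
$s{\left(n \right)} = 20$
$w{\left(L \right)} = 20 + L^{2}$ ($w{\left(L \right)} = L L + 20 = L^{2} + 20 = 20 + L^{2}$)
$\frac{p}{w{\left(-6 \right)}} = - \frac{22883}{20 + \left(-6\right)^{2}} = - \frac{22883}{20 + 36} = - \frac{22883}{56} = \left(-22883\right) \frac{1}{56} = - \frac{3269}{8}$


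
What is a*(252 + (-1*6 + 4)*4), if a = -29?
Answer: -7076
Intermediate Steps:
a*(252 + (-1*6 + 4)*4) = -29*(252 + (-1*6 + 4)*4) = -29*(252 + (-6 + 4)*4) = -29*(252 - 2*4) = -29*(252 - 8) = -29*244 = -7076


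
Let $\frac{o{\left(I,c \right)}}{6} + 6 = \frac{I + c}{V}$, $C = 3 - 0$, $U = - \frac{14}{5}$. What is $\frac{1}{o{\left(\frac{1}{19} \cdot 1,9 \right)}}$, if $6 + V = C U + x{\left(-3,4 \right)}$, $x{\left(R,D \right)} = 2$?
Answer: $- \frac{589}{23784} \approx -0.024765$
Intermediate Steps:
$U = - \frac{14}{5}$ ($U = \left(-14\right) \frac{1}{5} = - \frac{14}{5} \approx -2.8$)
$C = 3$ ($C = 3 + 0 = 3$)
$V = - \frac{62}{5}$ ($V = -6 + \left(3 \left(- \frac{14}{5}\right) + 2\right) = -6 + \left(- \frac{42}{5} + 2\right) = -6 - \frac{32}{5} = - \frac{62}{5} \approx -12.4$)
$o{\left(I,c \right)} = -36 - \frac{15 I}{31} - \frac{15 c}{31}$ ($o{\left(I,c \right)} = -36 + 6 \frac{I + c}{- \frac{62}{5}} = -36 + 6 \left(I + c\right) \left(- \frac{5}{62}\right) = -36 + 6 \left(- \frac{5 I}{62} - \frac{5 c}{62}\right) = -36 - \left(\frac{15 I}{31} + \frac{15 c}{31}\right) = -36 - \frac{15 I}{31} - \frac{15 c}{31}$)
$\frac{1}{o{\left(\frac{1}{19} \cdot 1,9 \right)}} = \frac{1}{-36 - \frac{15 \cdot \frac{1}{19} \cdot 1}{31} - \frac{135}{31}} = \frac{1}{-36 - \frac{15}{589} - \frac{135}{31}} = \frac{1}{- \frac{23784}{589}} = - \frac{589}{23784}$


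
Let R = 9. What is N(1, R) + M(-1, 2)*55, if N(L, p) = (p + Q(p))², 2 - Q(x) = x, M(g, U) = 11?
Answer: 609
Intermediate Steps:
Q(x) = 2 - x
N(L, p) = 4 (N(L, p) = (p + (2 - p))² = 2² = 4)
N(1, R) + M(-1, 2)*55 = 4 + 11*55 = 4 + 605 = 609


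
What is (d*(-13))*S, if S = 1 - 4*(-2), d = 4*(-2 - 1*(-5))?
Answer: -1404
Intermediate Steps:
d = 12 (d = 4*(-2 + 5) = 4*3 = 12)
S = 9 (S = 1 + 8 = 9)
(d*(-13))*S = (12*(-13))*9 = -156*9 = -1404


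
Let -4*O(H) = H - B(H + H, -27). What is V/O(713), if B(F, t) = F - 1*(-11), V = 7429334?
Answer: 7429334/181 ≈ 41046.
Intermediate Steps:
B(F, t) = 11 + F (B(F, t) = F + 11 = 11 + F)
O(H) = 11/4 + H/4 (O(H) = -(H - (11 + (H + H)))/4 = -(H - (11 + 2*H))/4 = -(H + (-11 - 2*H))/4 = -(-11 - H)/4 = 11/4 + H/4)
V/O(713) = 7429334/(11/4 + (¼)*713) = 7429334/(11/4 + 713/4) = 7429334/181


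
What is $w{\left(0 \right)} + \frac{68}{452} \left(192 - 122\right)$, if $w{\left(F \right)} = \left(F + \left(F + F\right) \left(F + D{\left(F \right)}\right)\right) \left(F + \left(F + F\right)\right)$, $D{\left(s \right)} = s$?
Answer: $\frac{1190}{113} \approx 10.531$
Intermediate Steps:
$w{\left(F \right)} = 3 F \left(F + 4 F^{2}\right)$ ($w{\left(F \right)} = \left(F + \left(F + F\right) \left(F + F\right)\right) \left(F + \left(F + F\right)\right) = \left(F + 2 F 2 F\right) \left(F + 2 F\right) = \left(F + 4 F^{2}\right) 3 F = 3 F \left(F + 4 F^{2}\right)$)
$w{\left(0 \right)} + \frac{68}{452} \left(192 - 122\right) = 0^{2} \left(3 + 12 \cdot 0\right) + \frac{68}{452} \left(192 - 122\right) = 0 \left(3 + 0\right) + 68 \cdot \frac{1}{452} \left(192 - 122\right) = 0 \cdot 3 + \frac{17}{113} \cdot 70 = 0 + \frac{1190}{113} = \frac{1190}{113}$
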